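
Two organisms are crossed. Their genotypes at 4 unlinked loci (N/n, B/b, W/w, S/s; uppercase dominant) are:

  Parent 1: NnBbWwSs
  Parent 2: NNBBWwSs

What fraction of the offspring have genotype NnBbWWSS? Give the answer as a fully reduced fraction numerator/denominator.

P(NnBbWWSS) = 1/64

NnBbWwSs gametes: NBWS×1, NBWs×1, NBwS×1, NBws×1, NbWS×1, NbWs×1, NbwS×1, Nbws×1, nBWS×1, nBWs×1, nBwS×1, nBws×1, nbWS×1, nbWs×1, nbwS×1, nbws×1
NNBBWwSs gametes: NBWS×4, NBWs×4, NBwS×4, NBws×4
NnBbWwSs×NNBBWwSs grid (16·16=256): NNBBWWSS=4 NNBBWWSs=8 NNBBWWss=4 NNBBWwSS=8 NNBBWwSs=16 NNBBWwss=8 NNBBwwSS=4 NNBBwwSs=8 NNBBwwss=4 NNBbWWSS=4 NNBbWWSs=8 NNBbWWss=4 NNBbWwSS=8 NNBbWwSs=16 NNBbWwss=8 NNBbwwSS=4 NNBbwwSs=8 NNBbwwss=4 NnBBWWSS=4 NnBBWWSs=8 NnBBWWss=4 NnBBWwSS=8 NnBBWwSs=16 NnBBWwss=8 NnBBwwSS=4 NnBBwwSs=8 NnBBwwss=4 NnBbWWSS=4 NnBbWWSs=8 NnBbWWss=4 NnBbWwSS=8 NnBbWwSs=16 NnBbWwss=8 NnBbwwSS=4 NnBbwwSs=8 NnBbwwss=4
NnBbWWSS hits 4/256; gcd=4; 4÷4/256÷4 = 1/64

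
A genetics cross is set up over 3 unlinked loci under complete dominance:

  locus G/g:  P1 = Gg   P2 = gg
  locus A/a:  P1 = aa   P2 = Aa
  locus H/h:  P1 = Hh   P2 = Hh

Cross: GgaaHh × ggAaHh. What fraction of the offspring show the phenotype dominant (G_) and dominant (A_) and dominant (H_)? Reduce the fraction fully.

GgaaHh gametes: GaH×2, Gah×2, gaH×2, gah×2
ggAaHh gametes: gAH×2, gAh×2, gaH×2, gah×2
GgaaHh×ggAaHh grid (8·8=64): GgAaHH=4 GgAaHh=8 GgAahh=4 GgaaHH=4 GgaaHh=8 Ggaahh=4 ggAaHH=4 ggAaHh=8 ggAahh=4 ggaaHH=4 ggaaHh=8 ggaahh=4
G_ A_ H_ hits 12/64; gcd=4; 12÷4/64÷4 = 3/16

P(G_ A_ H_) = 3/16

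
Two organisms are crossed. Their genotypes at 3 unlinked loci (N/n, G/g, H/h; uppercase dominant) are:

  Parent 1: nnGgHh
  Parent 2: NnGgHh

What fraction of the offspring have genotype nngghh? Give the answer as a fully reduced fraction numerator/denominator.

P(nngghh) = 1/32

nnGgHh gametes: nGH×2, nGh×2, ngH×2, ngh×2
NnGgHh gametes: NGH×1, NGh×1, NgH×1, Ngh×1, nGH×1, nGh×1, ngH×1, ngh×1
nnGgHh×NnGgHh grid (8·8=64): NnGGHH=2 NnGGHh=4 NnGGhh=2 NnGgHH=4 NnGgHh=8 NnGghh=4 NnggHH=2 NnggHh=4 Nngghh=2 nnGGHH=2 nnGGHh=4 nnGGhh=2 nnGgHH=4 nnGgHh=8 nnGghh=4 nnggHH=2 nnggHh=4 nngghh=2
nngghh hits 2/64; gcd=2; 2÷2/64÷2 = 1/32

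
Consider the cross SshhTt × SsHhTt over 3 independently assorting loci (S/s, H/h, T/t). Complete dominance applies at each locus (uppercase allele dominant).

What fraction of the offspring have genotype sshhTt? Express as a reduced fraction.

SshhTt gametes: ShT×2, Sht×2, shT×2, sht×2
SsHhTt gametes: SHT×1, SHt×1, ShT×1, Sht×1, sHT×1, sHt×1, shT×1, sht×1
SshhTt×SsHhTt grid (8·8=64): SSHhTT=2 SSHhTt=4 SSHhtt=2 SShhTT=2 SShhTt=4 SShhtt=2 SsHhTT=4 SsHhTt=8 SsHhtt=4 SshhTT=4 SshhTt=8 Sshhtt=4 ssHhTT=2 ssHhTt=4 ssHhtt=2 sshhTT=2 sshhTt=4 sshhtt=2
sshhTt hits 4/64; gcd=4; 4÷4/64÷4 = 1/16

P(sshhTt) = 1/16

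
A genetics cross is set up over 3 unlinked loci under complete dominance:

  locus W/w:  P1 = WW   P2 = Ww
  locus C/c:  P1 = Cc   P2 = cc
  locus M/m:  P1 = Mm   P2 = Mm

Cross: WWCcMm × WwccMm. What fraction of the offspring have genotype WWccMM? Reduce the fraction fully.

WWCcMm gametes: WCM×2, WCm×2, WcM×2, Wcm×2
WwccMm gametes: WcM×2, Wcm×2, wcM×2, wcm×2
WWCcMm×WwccMm grid (8·8=64): WWCcMM=4 WWCcMm=8 WWCcmm=4 WWccMM=4 WWccMm=8 WWccmm=4 WwCcMM=4 WwCcMm=8 WwCcmm=4 WwccMM=4 WwccMm=8 Wwccmm=4
WWccMM hits 4/64; gcd=4; 4÷4/64÷4 = 1/16

P(WWccMM) = 1/16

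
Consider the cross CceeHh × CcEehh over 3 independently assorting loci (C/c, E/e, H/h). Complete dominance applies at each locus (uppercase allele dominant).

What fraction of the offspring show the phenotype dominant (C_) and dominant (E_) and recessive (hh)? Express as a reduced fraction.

P(C_ E_ hh) = 3/16

CceeHh gametes: CeH×2, Ceh×2, ceH×2, ceh×2
CcEehh gametes: CEh×2, Ceh×2, cEh×2, ceh×2
CceeHh×CcEehh grid (8·8=64): CCEeHh=4 CCEehh=4 CCeeHh=4 CCeehh=4 CcEeHh=8 CcEehh=8 CceeHh=8 Cceehh=8 ccEeHh=4 ccEehh=4 cceeHh=4 cceehh=4
C_ E_ hh hits 12/64; gcd=4; 12÷4/64÷4 = 3/16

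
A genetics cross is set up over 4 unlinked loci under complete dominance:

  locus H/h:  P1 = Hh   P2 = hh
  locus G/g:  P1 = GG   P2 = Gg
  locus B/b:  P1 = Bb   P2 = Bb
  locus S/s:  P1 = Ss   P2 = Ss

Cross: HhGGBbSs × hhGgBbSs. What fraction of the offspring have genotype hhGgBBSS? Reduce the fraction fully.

P(hhGgBBSS) = 1/64

HhGGBbSs gametes: HGBS×2, HGBs×2, HGbS×2, HGbs×2, hGBS×2, hGBs×2, hGbS×2, hGbs×2
hhGgBbSs gametes: hGBS×2, hGBs×2, hGbS×2, hGbs×2, hgBS×2, hgBs×2, hgbS×2, hgbs×2
HhGGBbSs×hhGgBbSs grid (16·16=256): HhGGBBSS=4 HhGGBBSs=8 HhGGBBss=4 HhGGBbSS=8 HhGGBbSs=16 HhGGBbss=8 HhGGbbSS=4 HhGGbbSs=8 HhGGbbss=4 HhGgBBSS=4 HhGgBBSs=8 HhGgBBss=4 HhGgBbSS=8 HhGgBbSs=16 HhGgBbss=8 HhGgbbSS=4 HhGgbbSs=8 HhGgbbss=4 hhGGBBSS=4 hhGGBBSs=8 hhGGBBss=4 hhGGBbSS=8 hhGGBbSs=16 hhGGBbss=8 hhGGbbSS=4 hhGGbbSs=8 hhGGbbss=4 hhGgBBSS=4 hhGgBBSs=8 hhGgBBss=4 hhGgBbSS=8 hhGgBbSs=16 hhGgBbss=8 hhGgbbSS=4 hhGgbbSs=8 hhGgbbss=4
hhGgBBSS hits 4/256; gcd=4; 4÷4/256÷4 = 1/64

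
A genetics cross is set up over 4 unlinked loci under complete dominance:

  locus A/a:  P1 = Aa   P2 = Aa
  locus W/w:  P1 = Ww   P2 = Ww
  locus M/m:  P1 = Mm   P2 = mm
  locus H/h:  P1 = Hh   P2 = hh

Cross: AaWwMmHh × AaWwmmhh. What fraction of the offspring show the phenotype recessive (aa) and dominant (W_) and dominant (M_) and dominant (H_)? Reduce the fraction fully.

P(aa W_ M_ H_) = 3/64

AaWwMmHh gametes: AWMH×1, AWMh×1, AWmH×1, AWmh×1, AwMH×1, AwMh×1, AwmH×1, Awmh×1, aWMH×1, aWMh×1, aWmH×1, aWmh×1, awMH×1, awMh×1, awmH×1, awmh×1
AaWwmmhh gametes: AWmh×4, Awmh×4, aWmh×4, awmh×4
AaWwMmHh×AaWwmmhh grid (16·16=256): AAWWMmHh=4 AAWWMmhh=4 AAWWmmHh=4 AAWWmmhh=4 AAWwMmHh=8 AAWwMmhh=8 AAWwmmHh=8 AAWwmmhh=8 AAwwMmHh=4 AAwwMmhh=4 AAwwmmHh=4 AAwwmmhh=4 AaWWMmHh=8 AaWWMmhh=8 AaWWmmHh=8 AaWWmmhh=8 AaWwMmHh=16 AaWwMmhh=16 AaWwmmHh=16 AaWwmmhh=16 AawwMmHh=8 AawwMmhh=8 AawwmmHh=8 Aawwmmhh=8 aaWWMmHh=4 aaWWMmhh=4 aaWWmmHh=4 aaWWmmhh=4 aaWwMmHh=8 aaWwMmhh=8 aaWwmmHh=8 aaWwmmhh=8 aawwMmHh=4 aawwMmhh=4 aawwmmHh=4 aawwmmhh=4
aa W_ M_ H_ hits 12/256; gcd=4; 12÷4/256÷4 = 3/64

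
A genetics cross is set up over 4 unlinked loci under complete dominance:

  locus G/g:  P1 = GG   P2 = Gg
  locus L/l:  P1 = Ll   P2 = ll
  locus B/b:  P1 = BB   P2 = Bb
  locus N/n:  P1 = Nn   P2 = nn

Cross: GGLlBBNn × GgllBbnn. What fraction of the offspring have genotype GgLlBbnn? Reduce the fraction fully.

P(GgLlBbnn) = 1/16

GGLlBBNn gametes: GLBN×4, GLBn×4, GlBN×4, GlBn×4
GgllBbnn gametes: GlBn×4, Glbn×4, glBn×4, glbn×4
GGLlBBNn×GgllBbnn grid (16·16=256): GGLlBBNn=16 GGLlBBnn=16 GGLlBbNn=16 GGLlBbnn=16 GGllBBNn=16 GGllBBnn=16 GGllBbNn=16 GGllBbnn=16 GgLlBBNn=16 GgLlBBnn=16 GgLlBbNn=16 GgLlBbnn=16 GgllBBNn=16 GgllBBnn=16 GgllBbNn=16 GgllBbnn=16
GgLlBbnn hits 16/256; gcd=16; 16÷16/256÷16 = 1/16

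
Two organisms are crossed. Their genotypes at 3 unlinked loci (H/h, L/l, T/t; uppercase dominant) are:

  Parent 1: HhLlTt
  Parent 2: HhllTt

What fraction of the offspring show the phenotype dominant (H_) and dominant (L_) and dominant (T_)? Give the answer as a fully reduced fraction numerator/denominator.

HhLlTt gametes: HLT×1, HLt×1, HlT×1, Hlt×1, hLT×1, hLt×1, hlT×1, hlt×1
HhllTt gametes: HlT×2, Hlt×2, hlT×2, hlt×2
HhLlTt×HhllTt grid (8·8=64): HHLlTT=2 HHLlTt=4 HHLltt=2 HHllTT=2 HHllTt=4 HHlltt=2 HhLlTT=4 HhLlTt=8 HhLltt=4 HhllTT=4 HhllTt=8 Hhlltt=4 hhLlTT=2 hhLlTt=4 hhLltt=2 hhllTT=2 hhllTt=4 hhlltt=2
H_ L_ T_ hits 18/64; gcd=2; 18÷2/64÷2 = 9/32

P(H_ L_ T_) = 9/32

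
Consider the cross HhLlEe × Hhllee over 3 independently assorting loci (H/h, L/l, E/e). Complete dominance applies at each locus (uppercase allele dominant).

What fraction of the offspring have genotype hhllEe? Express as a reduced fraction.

P(hhllEe) = 1/16

HhLlEe gametes: HLE×1, HLe×1, HlE×1, Hle×1, hLE×1, hLe×1, hlE×1, hle×1
Hhllee gametes: Hle×4, hle×4
HhLlEe×Hhllee grid (8·8=64): HHLlEe=4 HHLlee=4 HHllEe=4 HHllee=4 HhLlEe=8 HhLlee=8 HhllEe=8 Hhllee=8 hhLlEe=4 hhLlee=4 hhllEe=4 hhllee=4
hhllEe hits 4/64; gcd=4; 4÷4/64÷4 = 1/16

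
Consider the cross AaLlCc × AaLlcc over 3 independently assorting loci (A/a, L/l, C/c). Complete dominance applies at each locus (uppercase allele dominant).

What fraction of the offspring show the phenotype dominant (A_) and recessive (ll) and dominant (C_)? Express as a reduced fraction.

P(A_ ll C_) = 3/32

AaLlCc gametes: ALC×1, ALc×1, AlC×1, Alc×1, aLC×1, aLc×1, alC×1, alc×1
AaLlcc gametes: ALc×2, Alc×2, aLc×2, alc×2
AaLlCc×AaLlcc grid (8·8=64): AALLCc=2 AALLcc=2 AALlCc=4 AALlcc=4 AAllCc=2 AAllcc=2 AaLLCc=4 AaLLcc=4 AaLlCc=8 AaLlcc=8 AallCc=4 Aallcc=4 aaLLCc=2 aaLLcc=2 aaLlCc=4 aaLlcc=4 aallCc=2 aallcc=2
A_ ll C_ hits 6/64; gcd=2; 6÷2/64÷2 = 3/32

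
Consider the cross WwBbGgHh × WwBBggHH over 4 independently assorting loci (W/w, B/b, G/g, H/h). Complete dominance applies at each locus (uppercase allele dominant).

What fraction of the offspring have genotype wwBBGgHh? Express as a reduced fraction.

WwBbGgHh gametes: WBGH×1, WBGh×1, WBgH×1, WBgh×1, WbGH×1, WbGh×1, WbgH×1, Wbgh×1, wBGH×1, wBGh×1, wBgH×1, wBgh×1, wbGH×1, wbGh×1, wbgH×1, wbgh×1
WwBBggHH gametes: WBgH×8, wBgH×8
WwBbGgHh×WwBBggHH grid (16·16=256): WWBBGgHH=8 WWBBGgHh=8 WWBBggHH=8 WWBBggHh=8 WWBbGgHH=8 WWBbGgHh=8 WWBbggHH=8 WWBbggHh=8 WwBBGgHH=16 WwBBGgHh=16 WwBBggHH=16 WwBBggHh=16 WwBbGgHH=16 WwBbGgHh=16 WwBbggHH=16 WwBbggHh=16 wwBBGgHH=8 wwBBGgHh=8 wwBBggHH=8 wwBBggHh=8 wwBbGgHH=8 wwBbGgHh=8 wwBbggHH=8 wwBbggHh=8
wwBBGgHh hits 8/256; gcd=8; 8÷8/256÷8 = 1/32

P(wwBBGgHh) = 1/32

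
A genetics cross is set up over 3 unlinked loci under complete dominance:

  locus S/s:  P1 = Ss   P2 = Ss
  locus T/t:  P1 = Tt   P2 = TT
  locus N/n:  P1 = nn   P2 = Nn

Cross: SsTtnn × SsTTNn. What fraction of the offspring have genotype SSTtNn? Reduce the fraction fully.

SsTtnn gametes: STn×2, Stn×2, sTn×2, stn×2
SsTTNn gametes: STN×2, STn×2, sTN×2, sTn×2
SsTtnn×SsTTNn grid (8·8=64): SSTTNn=4 SSTTnn=4 SSTtNn=4 SSTtnn=4 SsTTNn=8 SsTTnn=8 SsTtNn=8 SsTtnn=8 ssTTNn=4 ssTTnn=4 ssTtNn=4 ssTtnn=4
SSTtNn hits 4/64; gcd=4; 4÷4/64÷4 = 1/16

P(SSTtNn) = 1/16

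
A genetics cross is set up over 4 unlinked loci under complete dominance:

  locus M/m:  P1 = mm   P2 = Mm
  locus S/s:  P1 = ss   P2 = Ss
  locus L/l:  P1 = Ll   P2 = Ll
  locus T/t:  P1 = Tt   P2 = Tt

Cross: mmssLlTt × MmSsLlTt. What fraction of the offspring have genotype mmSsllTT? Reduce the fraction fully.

P(mmSsllTT) = 1/64

mmssLlTt gametes: msLT×4, msLt×4, mslT×4, mslt×4
MmSsLlTt gametes: MSLT×1, MSLt×1, MSlT×1, MSlt×1, MsLT×1, MsLt×1, MslT×1, Mslt×1, mSLT×1, mSLt×1, mSlT×1, mSlt×1, msLT×1, msLt×1, mslT×1, mslt×1
mmssLlTt×MmSsLlTt grid (16·16=256): MmSsLLTT=4 MmSsLLTt=8 MmSsLLtt=4 MmSsLlTT=8 MmSsLlTt=16 MmSsLltt=8 MmSsllTT=4 MmSsllTt=8 MmSslltt=4 MmssLLTT=4 MmssLLTt=8 MmssLLtt=4 MmssLlTT=8 MmssLlTt=16 MmssLltt=8 MmssllTT=4 MmssllTt=8 Mmsslltt=4 mmSsLLTT=4 mmSsLLTt=8 mmSsLLtt=4 mmSsLlTT=8 mmSsLlTt=16 mmSsLltt=8 mmSsllTT=4 mmSsllTt=8 mmSslltt=4 mmssLLTT=4 mmssLLTt=8 mmssLLtt=4 mmssLlTT=8 mmssLlTt=16 mmssLltt=8 mmssllTT=4 mmssllTt=8 mmsslltt=4
mmSsllTT hits 4/256; gcd=4; 4÷4/256÷4 = 1/64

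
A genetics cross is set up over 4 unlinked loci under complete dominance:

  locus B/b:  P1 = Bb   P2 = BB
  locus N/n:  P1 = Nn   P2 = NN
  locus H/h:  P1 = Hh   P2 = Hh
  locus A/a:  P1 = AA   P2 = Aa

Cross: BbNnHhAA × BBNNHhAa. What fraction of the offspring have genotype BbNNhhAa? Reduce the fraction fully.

P(BbNNhhAa) = 1/32

BbNnHhAA gametes: BNHA×2, BNhA×2, BnHA×2, BnhA×2, bNHA×2, bNhA×2, bnHA×2, bnhA×2
BBNNHhAa gametes: BNHA×4, BNHa×4, BNhA×4, BNha×4
BbNnHhAA×BBNNHhAa grid (16·16=256): BBNNHHAA=8 BBNNHHAa=8 BBNNHhAA=16 BBNNHhAa=16 BBNNhhAA=8 BBNNhhAa=8 BBNnHHAA=8 BBNnHHAa=8 BBNnHhAA=16 BBNnHhAa=16 BBNnhhAA=8 BBNnhhAa=8 BbNNHHAA=8 BbNNHHAa=8 BbNNHhAA=16 BbNNHhAa=16 BbNNhhAA=8 BbNNhhAa=8 BbNnHHAA=8 BbNnHHAa=8 BbNnHhAA=16 BbNnHhAa=16 BbNnhhAA=8 BbNnhhAa=8
BbNNhhAa hits 8/256; gcd=8; 8÷8/256÷8 = 1/32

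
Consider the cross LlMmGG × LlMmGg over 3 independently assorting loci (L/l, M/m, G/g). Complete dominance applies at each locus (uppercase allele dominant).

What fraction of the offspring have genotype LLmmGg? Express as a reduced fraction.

LlMmGG gametes: LMG×2, LmG×2, lMG×2, lmG×2
LlMmGg gametes: LMG×1, LMg×1, LmG×1, Lmg×1, lMG×1, lMg×1, lmG×1, lmg×1
LlMmGG×LlMmGg grid (8·8=64): LLMMGG=2 LLMMGg=2 LLMmGG=4 LLMmGg=4 LLmmGG=2 LLmmGg=2 LlMMGG=4 LlMMGg=4 LlMmGG=8 LlMmGg=8 LlmmGG=4 LlmmGg=4 llMMGG=2 llMMGg=2 llMmGG=4 llMmGg=4 llmmGG=2 llmmGg=2
LLmmGg hits 2/64; gcd=2; 2÷2/64÷2 = 1/32

P(LLmmGg) = 1/32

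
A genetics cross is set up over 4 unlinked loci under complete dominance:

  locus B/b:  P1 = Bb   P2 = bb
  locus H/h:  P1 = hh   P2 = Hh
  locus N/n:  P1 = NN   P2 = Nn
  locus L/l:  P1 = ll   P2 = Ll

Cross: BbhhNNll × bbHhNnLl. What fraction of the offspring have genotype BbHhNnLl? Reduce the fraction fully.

P(BbHhNnLl) = 1/16

BbhhNNll gametes: BhNl×8, bhNl×8
bbHhNnLl gametes: bHNL×2, bHNl×2, bHnL×2, bHnl×2, bhNL×2, bhNl×2, bhnL×2, bhnl×2
BbhhNNll×bbHhNnLl grid (16·16=256): BbHhNNLl=16 BbHhNNll=16 BbHhNnLl=16 BbHhNnll=16 BbhhNNLl=16 BbhhNNll=16 BbhhNnLl=16 BbhhNnll=16 bbHhNNLl=16 bbHhNNll=16 bbHhNnLl=16 bbHhNnll=16 bbhhNNLl=16 bbhhNNll=16 bbhhNnLl=16 bbhhNnll=16
BbHhNnLl hits 16/256; gcd=16; 16÷16/256÷16 = 1/16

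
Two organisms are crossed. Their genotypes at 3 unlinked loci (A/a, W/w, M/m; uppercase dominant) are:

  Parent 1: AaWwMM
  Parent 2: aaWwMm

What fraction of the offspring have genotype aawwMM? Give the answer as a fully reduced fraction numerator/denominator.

P(aawwMM) = 1/16

AaWwMM gametes: AWM×2, AwM×2, aWM×2, awM×2
aaWwMm gametes: aWM×2, aWm×2, awM×2, awm×2
AaWwMM×aaWwMm grid (8·8=64): AaWWMM=4 AaWWMm=4 AaWwMM=8 AaWwMm=8 AawwMM=4 AawwMm=4 aaWWMM=4 aaWWMm=4 aaWwMM=8 aaWwMm=8 aawwMM=4 aawwMm=4
aawwMM hits 4/64; gcd=4; 4÷4/64÷4 = 1/16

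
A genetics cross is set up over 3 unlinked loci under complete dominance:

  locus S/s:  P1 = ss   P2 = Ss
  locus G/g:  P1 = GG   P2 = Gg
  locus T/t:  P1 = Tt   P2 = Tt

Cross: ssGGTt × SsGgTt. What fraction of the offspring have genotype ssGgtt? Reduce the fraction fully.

ssGGTt gametes: sGT×4, sGt×4
SsGgTt gametes: SGT×1, SGt×1, SgT×1, Sgt×1, sGT×1, sGt×1, sgT×1, sgt×1
ssGGTt×SsGgTt grid (8·8=64): SsGGTT=4 SsGGTt=8 SsGGtt=4 SsGgTT=4 SsGgTt=8 SsGgtt=4 ssGGTT=4 ssGGTt=8 ssGGtt=4 ssGgTT=4 ssGgTt=8 ssGgtt=4
ssGgtt hits 4/64; gcd=4; 4÷4/64÷4 = 1/16

P(ssGgtt) = 1/16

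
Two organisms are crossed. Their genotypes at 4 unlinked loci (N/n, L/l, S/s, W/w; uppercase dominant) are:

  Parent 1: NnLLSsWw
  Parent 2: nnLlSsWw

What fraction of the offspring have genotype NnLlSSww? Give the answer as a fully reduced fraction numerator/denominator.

P(NnLlSSww) = 1/64

NnLLSsWw gametes: NLSW×2, NLSw×2, NLsW×2, NLsw×2, nLSW×2, nLSw×2, nLsW×2, nLsw×2
nnLlSsWw gametes: nLSW×2, nLSw×2, nLsW×2, nLsw×2, nlSW×2, nlSw×2, nlsW×2, nlsw×2
NnLLSsWw×nnLlSsWw grid (16·16=256): NnLLSSWW=4 NnLLSSWw=8 NnLLSSww=4 NnLLSsWW=8 NnLLSsWw=16 NnLLSsww=8 NnLLssWW=4 NnLLssWw=8 NnLLssww=4 NnLlSSWW=4 NnLlSSWw=8 NnLlSSww=4 NnLlSsWW=8 NnLlSsWw=16 NnLlSsww=8 NnLlssWW=4 NnLlssWw=8 NnLlssww=4 nnLLSSWW=4 nnLLSSWw=8 nnLLSSww=4 nnLLSsWW=8 nnLLSsWw=16 nnLLSsww=8 nnLLssWW=4 nnLLssWw=8 nnLLssww=4 nnLlSSWW=4 nnLlSSWw=8 nnLlSSww=4 nnLlSsWW=8 nnLlSsWw=16 nnLlSsww=8 nnLlssWW=4 nnLlssWw=8 nnLlssww=4
NnLlSSww hits 4/256; gcd=4; 4÷4/256÷4 = 1/64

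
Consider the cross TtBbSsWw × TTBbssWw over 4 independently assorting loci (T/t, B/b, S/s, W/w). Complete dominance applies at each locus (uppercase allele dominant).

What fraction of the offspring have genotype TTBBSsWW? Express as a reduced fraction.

TtBbSsWw gametes: TBSW×1, TBSw×1, TBsW×1, TBsw×1, TbSW×1, TbSw×1, TbsW×1, Tbsw×1, tBSW×1, tBSw×1, tBsW×1, tBsw×1, tbSW×1, tbSw×1, tbsW×1, tbsw×1
TTBbssWw gametes: TBsW×4, TBsw×4, TbsW×4, Tbsw×4
TtBbSsWw×TTBbssWw grid (16·16=256): TTBBSsWW=4 TTBBSsWw=8 TTBBSsww=4 TTBBssWW=4 TTBBssWw=8 TTBBssww=4 TTBbSsWW=8 TTBbSsWw=16 TTBbSsww=8 TTBbssWW=8 TTBbssWw=16 TTBbssww=8 TTbbSsWW=4 TTbbSsWw=8 TTbbSsww=4 TTbbssWW=4 TTbbssWw=8 TTbbssww=4 TtBBSsWW=4 TtBBSsWw=8 TtBBSsww=4 TtBBssWW=4 TtBBssWw=8 TtBBssww=4 TtBbSsWW=8 TtBbSsWw=16 TtBbSsww=8 TtBbssWW=8 TtBbssWw=16 TtBbssww=8 TtbbSsWW=4 TtbbSsWw=8 TtbbSsww=4 TtbbssWW=4 TtbbssWw=8 Ttbbssww=4
TTBBSsWW hits 4/256; gcd=4; 4÷4/256÷4 = 1/64

P(TTBBSsWW) = 1/64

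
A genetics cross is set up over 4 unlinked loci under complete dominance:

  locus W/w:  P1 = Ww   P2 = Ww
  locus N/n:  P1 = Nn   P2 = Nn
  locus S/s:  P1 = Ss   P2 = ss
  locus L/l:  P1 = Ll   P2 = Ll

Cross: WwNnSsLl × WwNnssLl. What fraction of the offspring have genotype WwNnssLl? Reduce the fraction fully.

WwNnSsLl gametes: WNSL×1, WNSl×1, WNsL×1, WNsl×1, WnSL×1, WnSl×1, WnsL×1, Wnsl×1, wNSL×1, wNSl×1, wNsL×1, wNsl×1, wnSL×1, wnSl×1, wnsL×1, wnsl×1
WwNnssLl gametes: WNsL×2, WNsl×2, WnsL×2, Wnsl×2, wNsL×2, wNsl×2, wnsL×2, wnsl×2
WwNnSsLl×WwNnssLl grid (16·16=256): WWNNSsLL=2 WWNNSsLl=4 WWNNSsll=2 WWNNssLL=2 WWNNssLl=4 WWNNssll=2 WWNnSsLL=4 WWNnSsLl=8 WWNnSsll=4 WWNnssLL=4 WWNnssLl=8 WWNnssll=4 WWnnSsLL=2 WWnnSsLl=4 WWnnSsll=2 WWnnssLL=2 WWnnssLl=4 WWnnssll=2 WwNNSsLL=4 WwNNSsLl=8 WwNNSsll=4 WwNNssLL=4 WwNNssLl=8 WwNNssll=4 WwNnSsLL=8 WwNnSsLl=16 WwNnSsll=8 WwNnssLL=8 WwNnssLl=16 WwNnssll=8 WwnnSsLL=4 WwnnSsLl=8 WwnnSsll=4 WwnnssLL=4 WwnnssLl=8 Wwnnssll=4 wwNNSsLL=2 wwNNSsLl=4 wwNNSsll=2 wwNNssLL=2 wwNNssLl=4 wwNNssll=2 wwNnSsLL=4 wwNnSsLl=8 wwNnSsll=4 wwNnssLL=4 wwNnssLl=8 wwNnssll=4 wwnnSsLL=2 wwnnSsLl=4 wwnnSsll=2 wwnnssLL=2 wwnnssLl=4 wwnnssll=2
WwNnssLl hits 16/256; gcd=16; 16÷16/256÷16 = 1/16

P(WwNnssLl) = 1/16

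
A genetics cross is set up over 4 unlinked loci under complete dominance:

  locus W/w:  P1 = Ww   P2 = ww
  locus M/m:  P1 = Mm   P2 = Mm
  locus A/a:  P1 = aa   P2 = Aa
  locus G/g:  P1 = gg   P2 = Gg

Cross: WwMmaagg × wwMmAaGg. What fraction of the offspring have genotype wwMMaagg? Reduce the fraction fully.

WwMmaagg gametes: WMag×4, Wmag×4, wMag×4, wmag×4
wwMmAaGg gametes: wMAG×2, wMAg×2, wMaG×2, wMag×2, wmAG×2, wmAg×2, wmaG×2, wmag×2
WwMmaagg×wwMmAaGg grid (16·16=256): WwMMAaGg=8 WwMMAagg=8 WwMMaaGg=8 WwMMaagg=8 WwMmAaGg=16 WwMmAagg=16 WwMmaaGg=16 WwMmaagg=16 WwmmAaGg=8 WwmmAagg=8 WwmmaaGg=8 Wwmmaagg=8 wwMMAaGg=8 wwMMAagg=8 wwMMaaGg=8 wwMMaagg=8 wwMmAaGg=16 wwMmAagg=16 wwMmaaGg=16 wwMmaagg=16 wwmmAaGg=8 wwmmAagg=8 wwmmaaGg=8 wwmmaagg=8
wwMMaagg hits 8/256; gcd=8; 8÷8/256÷8 = 1/32

P(wwMMaagg) = 1/32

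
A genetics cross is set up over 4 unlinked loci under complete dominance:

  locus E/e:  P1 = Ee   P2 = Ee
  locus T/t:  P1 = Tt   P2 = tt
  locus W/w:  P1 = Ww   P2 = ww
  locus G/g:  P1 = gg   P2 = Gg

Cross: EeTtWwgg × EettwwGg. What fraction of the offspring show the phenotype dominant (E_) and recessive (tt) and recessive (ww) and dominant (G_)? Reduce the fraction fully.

EeTtWwgg gametes: ETWg×2, ETwg×2, EtWg×2, Etwg×2, eTWg×2, eTwg×2, etWg×2, etwg×2
EettwwGg gametes: EtwG×4, Etwg×4, etwG×4, etwg×4
EeTtWwgg×EettwwGg grid (16·16=256): EETtWwGg=8 EETtWwgg=8 EETtwwGg=8 EETtwwgg=8 EEttWwGg=8 EEttWwgg=8 EEttwwGg=8 EEttwwgg=8 EeTtWwGg=16 EeTtWwgg=16 EeTtwwGg=16 EeTtwwgg=16 EettWwGg=16 EettWwgg=16 EettwwGg=16 Eettwwgg=16 eeTtWwGg=8 eeTtWwgg=8 eeTtwwGg=8 eeTtwwgg=8 eettWwGg=8 eettWwgg=8 eettwwGg=8 eettwwgg=8
E_ tt ww G_ hits 24/256; gcd=8; 24÷8/256÷8 = 3/32

P(E_ tt ww G_) = 3/32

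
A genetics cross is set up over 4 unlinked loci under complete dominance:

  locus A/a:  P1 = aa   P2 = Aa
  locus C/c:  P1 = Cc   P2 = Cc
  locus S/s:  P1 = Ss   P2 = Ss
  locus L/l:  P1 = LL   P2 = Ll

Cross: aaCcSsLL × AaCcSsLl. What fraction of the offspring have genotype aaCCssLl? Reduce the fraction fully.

aaCcSsLL gametes: aCSL×4, aCsL×4, acSL×4, acsL×4
AaCcSsLl gametes: ACSL×1, ACSl×1, ACsL×1, ACsl×1, AcSL×1, AcSl×1, AcsL×1, Acsl×1, aCSL×1, aCSl×1, aCsL×1, aCsl×1, acSL×1, acSl×1, acsL×1, acsl×1
aaCcSsLL×AaCcSsLl grid (16·16=256): AaCCSSLL=4 AaCCSSLl=4 AaCCSsLL=8 AaCCSsLl=8 AaCCssLL=4 AaCCssLl=4 AaCcSSLL=8 AaCcSSLl=8 AaCcSsLL=16 AaCcSsLl=16 AaCcssLL=8 AaCcssLl=8 AaccSSLL=4 AaccSSLl=4 AaccSsLL=8 AaccSsLl=8 AaccssLL=4 AaccssLl=4 aaCCSSLL=4 aaCCSSLl=4 aaCCSsLL=8 aaCCSsLl=8 aaCCssLL=4 aaCCssLl=4 aaCcSSLL=8 aaCcSSLl=8 aaCcSsLL=16 aaCcSsLl=16 aaCcssLL=8 aaCcssLl=8 aaccSSLL=4 aaccSSLl=4 aaccSsLL=8 aaccSsLl=8 aaccssLL=4 aaccssLl=4
aaCCssLl hits 4/256; gcd=4; 4÷4/256÷4 = 1/64

P(aaCCssLl) = 1/64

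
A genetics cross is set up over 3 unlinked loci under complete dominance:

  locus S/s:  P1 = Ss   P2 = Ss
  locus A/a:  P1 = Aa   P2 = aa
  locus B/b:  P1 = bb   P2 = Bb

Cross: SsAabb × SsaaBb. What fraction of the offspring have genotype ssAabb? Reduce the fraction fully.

SsAabb gametes: SAb×2, Sab×2, sAb×2, sab×2
SsaaBb gametes: SaB×2, Sab×2, saB×2, sab×2
SsAabb×SsaaBb grid (8·8=64): SSAaBb=4 SSAabb=4 SSaaBb=4 SSaabb=4 SsAaBb=8 SsAabb=8 SsaaBb=8 Ssaabb=8 ssAaBb=4 ssAabb=4 ssaaBb=4 ssaabb=4
ssAabb hits 4/64; gcd=4; 4÷4/64÷4 = 1/16

P(ssAabb) = 1/16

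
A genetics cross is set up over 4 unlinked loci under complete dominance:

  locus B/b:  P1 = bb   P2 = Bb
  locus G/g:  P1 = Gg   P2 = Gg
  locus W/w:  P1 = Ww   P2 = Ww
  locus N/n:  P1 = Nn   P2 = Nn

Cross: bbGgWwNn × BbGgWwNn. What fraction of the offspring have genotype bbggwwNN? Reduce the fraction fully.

P(bbggwwNN) = 1/128

bbGgWwNn gametes: bGWN×2, bGWn×2, bGwN×2, bGwn×2, bgWN×2, bgWn×2, bgwN×2, bgwn×2
BbGgWwNn gametes: BGWN×1, BGWn×1, BGwN×1, BGwn×1, BgWN×1, BgWn×1, BgwN×1, Bgwn×1, bGWN×1, bGWn×1, bGwN×1, bGwn×1, bgWN×1, bgWn×1, bgwN×1, bgwn×1
bbGgWwNn×BbGgWwNn grid (16·16=256): BbGGWWNN=2 BbGGWWNn=4 BbGGWWnn=2 BbGGWwNN=4 BbGGWwNn=8 BbGGWwnn=4 BbGGwwNN=2 BbGGwwNn=4 BbGGwwnn=2 BbGgWWNN=4 BbGgWWNn=8 BbGgWWnn=4 BbGgWwNN=8 BbGgWwNn=16 BbGgWwnn=8 BbGgwwNN=4 BbGgwwNn=8 BbGgwwnn=4 BbggWWNN=2 BbggWWNn=4 BbggWWnn=2 BbggWwNN=4 BbggWwNn=8 BbggWwnn=4 BbggwwNN=2 BbggwwNn=4 Bbggwwnn=2 bbGGWWNN=2 bbGGWWNn=4 bbGGWWnn=2 bbGGWwNN=4 bbGGWwNn=8 bbGGWwnn=4 bbGGwwNN=2 bbGGwwNn=4 bbGGwwnn=2 bbGgWWNN=4 bbGgWWNn=8 bbGgWWnn=4 bbGgWwNN=8 bbGgWwNn=16 bbGgWwnn=8 bbGgwwNN=4 bbGgwwNn=8 bbGgwwnn=4 bbggWWNN=2 bbggWWNn=4 bbggWWnn=2 bbggWwNN=4 bbggWwNn=8 bbggWwnn=4 bbggwwNN=2 bbggwwNn=4 bbggwwnn=2
bbggwwNN hits 2/256; gcd=2; 2÷2/256÷2 = 1/128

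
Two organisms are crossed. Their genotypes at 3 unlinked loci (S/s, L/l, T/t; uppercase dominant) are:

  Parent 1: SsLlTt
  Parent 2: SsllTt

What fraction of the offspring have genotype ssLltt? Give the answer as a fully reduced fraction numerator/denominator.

SsLlTt gametes: SLT×1, SLt×1, SlT×1, Slt×1, sLT×1, sLt×1, slT×1, slt×1
SsllTt gametes: SlT×2, Slt×2, slT×2, slt×2
SsLlTt×SsllTt grid (8·8=64): SSLlTT=2 SSLlTt=4 SSLltt=2 SSllTT=2 SSllTt=4 SSlltt=2 SsLlTT=4 SsLlTt=8 SsLltt=4 SsllTT=4 SsllTt=8 Sslltt=4 ssLlTT=2 ssLlTt=4 ssLltt=2 ssllTT=2 ssllTt=4 sslltt=2
ssLltt hits 2/64; gcd=2; 2÷2/64÷2 = 1/32

P(ssLltt) = 1/32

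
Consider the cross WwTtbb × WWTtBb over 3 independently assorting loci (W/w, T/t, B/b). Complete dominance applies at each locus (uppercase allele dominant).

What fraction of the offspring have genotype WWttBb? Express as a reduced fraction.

WwTtbb gametes: WTb×2, Wtb×2, wTb×2, wtb×2
WWTtBb gametes: WTB×2, WTb×2, WtB×2, Wtb×2
WwTtbb×WWTtBb grid (8·8=64): WWTTBb=4 WWTTbb=4 WWTtBb=8 WWTtbb=8 WWttBb=4 WWttbb=4 WwTTBb=4 WwTTbb=4 WwTtBb=8 WwTtbb=8 WwttBb=4 Wwttbb=4
WWttBb hits 4/64; gcd=4; 4÷4/64÷4 = 1/16

P(WWttBb) = 1/16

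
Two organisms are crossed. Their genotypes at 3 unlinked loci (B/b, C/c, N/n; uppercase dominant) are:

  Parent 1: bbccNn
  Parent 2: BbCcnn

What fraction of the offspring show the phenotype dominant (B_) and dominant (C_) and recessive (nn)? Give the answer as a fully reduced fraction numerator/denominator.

bbccNn gametes: bcN×4, bcn×4
BbCcnn gametes: BCn×2, Bcn×2, bCn×2, bcn×2
bbccNn×BbCcnn grid (8·8=64): BbCcNn=8 BbCcnn=8 BbccNn=8 Bbccnn=8 bbCcNn=8 bbCcnn=8 bbccNn=8 bbccnn=8
B_ C_ nn hits 8/64; gcd=8; 8÷8/64÷8 = 1/8

P(B_ C_ nn) = 1/8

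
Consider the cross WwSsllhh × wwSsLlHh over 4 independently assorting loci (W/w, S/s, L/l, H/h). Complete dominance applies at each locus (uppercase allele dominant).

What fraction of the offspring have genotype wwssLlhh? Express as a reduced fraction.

WwSsllhh gametes: WSlh×4, Wslh×4, wSlh×4, wslh×4
wwSsLlHh gametes: wSLH×2, wSLh×2, wSlH×2, wSlh×2, wsLH×2, wsLh×2, wslH×2, wslh×2
WwSsllhh×wwSsLlHh grid (16·16=256): WwSSLlHh=8 WwSSLlhh=8 WwSSllHh=8 WwSSllhh=8 WwSsLlHh=16 WwSsLlhh=16 WwSsllHh=16 WwSsllhh=16 WwssLlHh=8 WwssLlhh=8 WwssllHh=8 Wwssllhh=8 wwSSLlHh=8 wwSSLlhh=8 wwSSllHh=8 wwSSllhh=8 wwSsLlHh=16 wwSsLlhh=16 wwSsllHh=16 wwSsllhh=16 wwssLlHh=8 wwssLlhh=8 wwssllHh=8 wwssllhh=8
wwssLlhh hits 8/256; gcd=8; 8÷8/256÷8 = 1/32

P(wwssLlhh) = 1/32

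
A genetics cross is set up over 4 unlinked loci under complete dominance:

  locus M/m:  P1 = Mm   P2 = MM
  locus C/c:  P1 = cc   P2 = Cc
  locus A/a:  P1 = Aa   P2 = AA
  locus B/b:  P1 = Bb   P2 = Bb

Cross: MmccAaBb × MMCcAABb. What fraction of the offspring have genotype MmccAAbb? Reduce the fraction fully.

P(MmccAAbb) = 1/32

MmccAaBb gametes: McAB×2, McAb×2, McaB×2, Mcab×2, mcAB×2, mcAb×2, mcaB×2, mcab×2
MMCcAABb gametes: MCAB×4, MCAb×4, McAB×4, McAb×4
MmccAaBb×MMCcAABb grid (16·16=256): MMCcAABB=8 MMCcAABb=16 MMCcAAbb=8 MMCcAaBB=8 MMCcAaBb=16 MMCcAabb=8 MMccAABB=8 MMccAABb=16 MMccAAbb=8 MMccAaBB=8 MMccAaBb=16 MMccAabb=8 MmCcAABB=8 MmCcAABb=16 MmCcAAbb=8 MmCcAaBB=8 MmCcAaBb=16 MmCcAabb=8 MmccAABB=8 MmccAABb=16 MmccAAbb=8 MmccAaBB=8 MmccAaBb=16 MmccAabb=8
MmccAAbb hits 8/256; gcd=8; 8÷8/256÷8 = 1/32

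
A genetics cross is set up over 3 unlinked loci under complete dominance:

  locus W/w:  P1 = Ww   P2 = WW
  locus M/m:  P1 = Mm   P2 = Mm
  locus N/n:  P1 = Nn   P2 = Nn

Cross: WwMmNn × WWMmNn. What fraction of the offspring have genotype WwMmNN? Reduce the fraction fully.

P(WwMmNN) = 1/16

WwMmNn gametes: WMN×1, WMn×1, WmN×1, Wmn×1, wMN×1, wMn×1, wmN×1, wmn×1
WWMmNn gametes: WMN×2, WMn×2, WmN×2, Wmn×2
WwMmNn×WWMmNn grid (8·8=64): WWMMNN=2 WWMMNn=4 WWMMnn=2 WWMmNN=4 WWMmNn=8 WWMmnn=4 WWmmNN=2 WWmmNn=4 WWmmnn=2 WwMMNN=2 WwMMNn=4 WwMMnn=2 WwMmNN=4 WwMmNn=8 WwMmnn=4 WwmmNN=2 WwmmNn=4 Wwmmnn=2
WwMmNN hits 4/64; gcd=4; 4÷4/64÷4 = 1/16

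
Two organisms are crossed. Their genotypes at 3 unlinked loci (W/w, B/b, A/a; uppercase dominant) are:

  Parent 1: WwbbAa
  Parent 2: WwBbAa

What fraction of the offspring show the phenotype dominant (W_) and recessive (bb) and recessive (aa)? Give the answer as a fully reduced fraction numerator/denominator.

WwbbAa gametes: WbA×2, Wba×2, wbA×2, wba×2
WwBbAa gametes: WBA×1, WBa×1, WbA×1, Wba×1, wBA×1, wBa×1, wbA×1, wba×1
WwbbAa×WwBbAa grid (8·8=64): WWBbAA=2 WWBbAa=4 WWBbaa=2 WWbbAA=2 WWbbAa=4 WWbbaa=2 WwBbAA=4 WwBbAa=8 WwBbaa=4 WwbbAA=4 WwbbAa=8 Wwbbaa=4 wwBbAA=2 wwBbAa=4 wwBbaa=2 wwbbAA=2 wwbbAa=4 wwbbaa=2
W_ bb aa hits 6/64; gcd=2; 6÷2/64÷2 = 3/32

P(W_ bb aa) = 3/32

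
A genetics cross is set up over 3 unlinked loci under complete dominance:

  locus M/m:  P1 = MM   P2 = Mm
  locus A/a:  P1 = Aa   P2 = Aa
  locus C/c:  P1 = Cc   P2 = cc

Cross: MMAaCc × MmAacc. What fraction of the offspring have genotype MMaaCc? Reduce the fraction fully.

MMAaCc gametes: MAC×2, MAc×2, MaC×2, Mac×2
MmAacc gametes: MAc×2, Mac×2, mAc×2, mac×2
MMAaCc×MmAacc grid (8·8=64): MMAACc=4 MMAAcc=4 MMAaCc=8 MMAacc=8 MMaaCc=4 MMaacc=4 MmAACc=4 MmAAcc=4 MmAaCc=8 MmAacc=8 MmaaCc=4 Mmaacc=4
MMaaCc hits 4/64; gcd=4; 4÷4/64÷4 = 1/16

P(MMaaCc) = 1/16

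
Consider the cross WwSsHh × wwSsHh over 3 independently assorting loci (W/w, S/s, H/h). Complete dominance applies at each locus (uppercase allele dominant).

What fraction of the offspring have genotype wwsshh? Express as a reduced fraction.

WwSsHh gametes: WSH×1, WSh×1, WsH×1, Wsh×1, wSH×1, wSh×1, wsH×1, wsh×1
wwSsHh gametes: wSH×2, wSh×2, wsH×2, wsh×2
WwSsHh×wwSsHh grid (8·8=64): WwSSHH=2 WwSSHh=4 WwSShh=2 WwSsHH=4 WwSsHh=8 WwSshh=4 WwssHH=2 WwssHh=4 Wwsshh=2 wwSSHH=2 wwSSHh=4 wwSShh=2 wwSsHH=4 wwSsHh=8 wwSshh=4 wwssHH=2 wwssHh=4 wwsshh=2
wwsshh hits 2/64; gcd=2; 2÷2/64÷2 = 1/32

P(wwsshh) = 1/32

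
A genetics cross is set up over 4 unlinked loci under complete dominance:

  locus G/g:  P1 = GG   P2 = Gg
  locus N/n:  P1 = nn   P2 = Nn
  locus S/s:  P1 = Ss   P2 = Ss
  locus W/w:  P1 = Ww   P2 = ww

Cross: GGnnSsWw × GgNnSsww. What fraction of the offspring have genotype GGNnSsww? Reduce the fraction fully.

GGnnSsWw gametes: GnSW×4, GnSw×4, GnsW×4, Gnsw×4
GgNnSsww gametes: GNSw×2, GNsw×2, GnSw×2, Gnsw×2, gNSw×2, gNsw×2, gnSw×2, gnsw×2
GGnnSsWw×GgNnSsww grid (16·16=256): GGNnSSWw=8 GGNnSSww=8 GGNnSsWw=16 GGNnSsww=16 GGNnssWw=8 GGNnssww=8 GGnnSSWw=8 GGnnSSww=8 GGnnSsWw=16 GGnnSsww=16 GGnnssWw=8 GGnnssww=8 GgNnSSWw=8 GgNnSSww=8 GgNnSsWw=16 GgNnSsww=16 GgNnssWw=8 GgNnssww=8 GgnnSSWw=8 GgnnSSww=8 GgnnSsWw=16 GgnnSsww=16 GgnnssWw=8 Ggnnssww=8
GGNnSsww hits 16/256; gcd=16; 16÷16/256÷16 = 1/16

P(GGNnSsww) = 1/16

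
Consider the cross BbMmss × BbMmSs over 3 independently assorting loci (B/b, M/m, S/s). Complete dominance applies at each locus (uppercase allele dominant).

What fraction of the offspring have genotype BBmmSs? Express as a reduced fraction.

BbMmss gametes: BMs×2, Bms×2, bMs×2, bms×2
BbMmSs gametes: BMS×1, BMs×1, BmS×1, Bms×1, bMS×1, bMs×1, bmS×1, bms×1
BbMmss×BbMmSs grid (8·8=64): BBMMSs=2 BBMMss=2 BBMmSs=4 BBMmss=4 BBmmSs=2 BBmmss=2 BbMMSs=4 BbMMss=4 BbMmSs=8 BbMmss=8 BbmmSs=4 Bbmmss=4 bbMMSs=2 bbMMss=2 bbMmSs=4 bbMmss=4 bbmmSs=2 bbmmss=2
BBmmSs hits 2/64; gcd=2; 2÷2/64÷2 = 1/32

P(BBmmSs) = 1/32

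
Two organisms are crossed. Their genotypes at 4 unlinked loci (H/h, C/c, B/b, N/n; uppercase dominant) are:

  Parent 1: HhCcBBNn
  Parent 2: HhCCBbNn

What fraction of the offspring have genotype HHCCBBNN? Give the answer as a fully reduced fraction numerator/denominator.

P(HHCCBBNN) = 1/64

HhCcBBNn gametes: HCBN×2, HCBn×2, HcBN×2, HcBn×2, hCBN×2, hCBn×2, hcBN×2, hcBn×2
HhCCBbNn gametes: HCBN×2, HCBn×2, HCbN×2, HCbn×2, hCBN×2, hCBn×2, hCbN×2, hCbn×2
HhCcBBNn×HhCCBbNn grid (16·16=256): HHCCBBNN=4 HHCCBBNn=8 HHCCBBnn=4 HHCCBbNN=4 HHCCBbNn=8 HHCCBbnn=4 HHCcBBNN=4 HHCcBBNn=8 HHCcBBnn=4 HHCcBbNN=4 HHCcBbNn=8 HHCcBbnn=4 HhCCBBNN=8 HhCCBBNn=16 HhCCBBnn=8 HhCCBbNN=8 HhCCBbNn=16 HhCCBbnn=8 HhCcBBNN=8 HhCcBBNn=16 HhCcBBnn=8 HhCcBbNN=8 HhCcBbNn=16 HhCcBbnn=8 hhCCBBNN=4 hhCCBBNn=8 hhCCBBnn=4 hhCCBbNN=4 hhCCBbNn=8 hhCCBbnn=4 hhCcBBNN=4 hhCcBBNn=8 hhCcBBnn=4 hhCcBbNN=4 hhCcBbNn=8 hhCcBbnn=4
HHCCBBNN hits 4/256; gcd=4; 4÷4/256÷4 = 1/64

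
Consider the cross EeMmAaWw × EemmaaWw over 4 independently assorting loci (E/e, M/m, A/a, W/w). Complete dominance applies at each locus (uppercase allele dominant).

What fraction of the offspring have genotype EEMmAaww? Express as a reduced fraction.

EeMmAaWw gametes: EMAW×1, EMAw×1, EMaW×1, EMaw×1, EmAW×1, EmAw×1, EmaW×1, Emaw×1, eMAW×1, eMAw×1, eMaW×1, eMaw×1, emAW×1, emAw×1, emaW×1, emaw×1
EemmaaWw gametes: EmaW×4, Emaw×4, emaW×4, emaw×4
EeMmAaWw×EemmaaWw grid (16·16=256): EEMmAaWW=4 EEMmAaWw=8 EEMmAaww=4 EEMmaaWW=4 EEMmaaWw=8 EEMmaaww=4 EEmmAaWW=4 EEmmAaWw=8 EEmmAaww=4 EEmmaaWW=4 EEmmaaWw=8 EEmmaaww=4 EeMmAaWW=8 EeMmAaWw=16 EeMmAaww=8 EeMmaaWW=8 EeMmaaWw=16 EeMmaaww=8 EemmAaWW=8 EemmAaWw=16 EemmAaww=8 EemmaaWW=8 EemmaaWw=16 Eemmaaww=8 eeMmAaWW=4 eeMmAaWw=8 eeMmAaww=4 eeMmaaWW=4 eeMmaaWw=8 eeMmaaww=4 eemmAaWW=4 eemmAaWw=8 eemmAaww=4 eemmaaWW=4 eemmaaWw=8 eemmaaww=4
EEMmAaww hits 4/256; gcd=4; 4÷4/256÷4 = 1/64

P(EEMmAaww) = 1/64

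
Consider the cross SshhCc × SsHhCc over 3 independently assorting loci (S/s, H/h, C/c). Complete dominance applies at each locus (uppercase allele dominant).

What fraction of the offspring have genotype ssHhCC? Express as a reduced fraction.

P(ssHhCC) = 1/32

SshhCc gametes: ShC×2, Shc×2, shC×2, shc×2
SsHhCc gametes: SHC×1, SHc×1, ShC×1, Shc×1, sHC×1, sHc×1, shC×1, shc×1
SshhCc×SsHhCc grid (8·8=64): SSHhCC=2 SSHhCc=4 SSHhcc=2 SShhCC=2 SShhCc=4 SShhcc=2 SsHhCC=4 SsHhCc=8 SsHhcc=4 SshhCC=4 SshhCc=8 Sshhcc=4 ssHhCC=2 ssHhCc=4 ssHhcc=2 sshhCC=2 sshhCc=4 sshhcc=2
ssHhCC hits 2/64; gcd=2; 2÷2/64÷2 = 1/32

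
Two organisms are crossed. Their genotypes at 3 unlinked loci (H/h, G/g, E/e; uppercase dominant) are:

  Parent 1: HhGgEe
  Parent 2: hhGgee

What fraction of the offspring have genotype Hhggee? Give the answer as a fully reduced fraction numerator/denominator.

P(Hhggee) = 1/16

HhGgEe gametes: HGE×1, HGe×1, HgE×1, Hge×1, hGE×1, hGe×1, hgE×1, hge×1
hhGgee gametes: hGe×4, hge×4
HhGgEe×hhGgee grid (8·8=64): HhGGEe=4 HhGGee=4 HhGgEe=8 HhGgee=8 HhggEe=4 Hhggee=4 hhGGEe=4 hhGGee=4 hhGgEe=8 hhGgee=8 hhggEe=4 hhggee=4
Hhggee hits 4/64; gcd=4; 4÷4/64÷4 = 1/16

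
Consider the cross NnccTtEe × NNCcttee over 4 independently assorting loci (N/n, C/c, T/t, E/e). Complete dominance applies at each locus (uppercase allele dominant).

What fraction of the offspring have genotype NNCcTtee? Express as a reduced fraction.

P(NNCcTtee) = 1/16

NnccTtEe gametes: NcTE×2, NcTe×2, NctE×2, Ncte×2, ncTE×2, ncTe×2, nctE×2, ncte×2
NNCcttee gametes: NCte×8, Ncte×8
NnccTtEe×NNCcttee grid (16·16=256): NNCcTtEe=16 NNCcTtee=16 NNCcttEe=16 NNCcttee=16 NNccTtEe=16 NNccTtee=16 NNccttEe=16 NNccttee=16 NnCcTtEe=16 NnCcTtee=16 NnCcttEe=16 NnCcttee=16 NnccTtEe=16 NnccTtee=16 NnccttEe=16 Nnccttee=16
NNCcTtee hits 16/256; gcd=16; 16÷16/256÷16 = 1/16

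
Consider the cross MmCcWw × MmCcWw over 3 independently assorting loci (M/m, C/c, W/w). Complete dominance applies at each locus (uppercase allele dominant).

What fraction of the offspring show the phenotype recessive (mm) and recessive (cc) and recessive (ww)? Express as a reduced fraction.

P(mm cc ww) = 1/64

MmCcWw gametes: MCW×1, MCw×1, McW×1, Mcw×1, mCW×1, mCw×1, mcW×1, mcw×1
MmCcWw gametes: MCW×1, MCw×1, McW×1, Mcw×1, mCW×1, mCw×1, mcW×1, mcw×1
MmCcWw×MmCcWw grid (8·8=64): MMCCWW=1 MMCCWw=2 MMCCww=1 MMCcWW=2 MMCcWw=4 MMCcww=2 MMccWW=1 MMccWw=2 MMccww=1 MmCCWW=2 MmCCWw=4 MmCCww=2 MmCcWW=4 MmCcWw=8 MmCcww=4 MmccWW=2 MmccWw=4 Mmccww=2 mmCCWW=1 mmCCWw=2 mmCCww=1 mmCcWW=2 mmCcWw=4 mmCcww=2 mmccWW=1 mmccWw=2 mmccww=1
mm cc ww hits 1/64; gcd=1; 1÷1/64÷1 = 1/64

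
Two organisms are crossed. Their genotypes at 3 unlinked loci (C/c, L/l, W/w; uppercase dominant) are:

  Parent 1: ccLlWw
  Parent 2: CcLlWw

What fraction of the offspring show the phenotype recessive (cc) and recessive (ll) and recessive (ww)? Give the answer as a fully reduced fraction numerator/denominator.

ccLlWw gametes: cLW×2, cLw×2, clW×2, clw×2
CcLlWw gametes: CLW×1, CLw×1, ClW×1, Clw×1, cLW×1, cLw×1, clW×1, clw×1
ccLlWw×CcLlWw grid (8·8=64): CcLLWW=2 CcLLWw=4 CcLLww=2 CcLlWW=4 CcLlWw=8 CcLlww=4 CcllWW=2 CcllWw=4 Ccllww=2 ccLLWW=2 ccLLWw=4 ccLLww=2 ccLlWW=4 ccLlWw=8 ccLlww=4 ccllWW=2 ccllWw=4 ccllww=2
cc ll ww hits 2/64; gcd=2; 2÷2/64÷2 = 1/32

P(cc ll ww) = 1/32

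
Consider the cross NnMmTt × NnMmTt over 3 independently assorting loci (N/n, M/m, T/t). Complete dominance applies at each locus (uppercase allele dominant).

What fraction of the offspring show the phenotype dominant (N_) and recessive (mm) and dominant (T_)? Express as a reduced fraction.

P(N_ mm T_) = 9/64

NnMmTt gametes: NMT×1, NMt×1, NmT×1, Nmt×1, nMT×1, nMt×1, nmT×1, nmt×1
NnMmTt gametes: NMT×1, NMt×1, NmT×1, Nmt×1, nMT×1, nMt×1, nmT×1, nmt×1
NnMmTt×NnMmTt grid (8·8=64): NNMMTT=1 NNMMTt=2 NNMMtt=1 NNMmTT=2 NNMmTt=4 NNMmtt=2 NNmmTT=1 NNmmTt=2 NNmmtt=1 NnMMTT=2 NnMMTt=4 NnMMtt=2 NnMmTT=4 NnMmTt=8 NnMmtt=4 NnmmTT=2 NnmmTt=4 Nnmmtt=2 nnMMTT=1 nnMMTt=2 nnMMtt=1 nnMmTT=2 nnMmTt=4 nnMmtt=2 nnmmTT=1 nnmmTt=2 nnmmtt=1
N_ mm T_ hits 9/64; gcd=1; 9÷1/64÷1 = 9/64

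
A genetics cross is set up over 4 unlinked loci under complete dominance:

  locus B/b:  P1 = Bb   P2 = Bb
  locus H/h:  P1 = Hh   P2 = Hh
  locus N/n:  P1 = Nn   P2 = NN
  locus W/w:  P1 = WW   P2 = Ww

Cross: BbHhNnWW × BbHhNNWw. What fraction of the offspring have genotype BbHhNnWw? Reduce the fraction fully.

BbHhNnWW gametes: BHNW×2, BHnW×2, BhNW×2, BhnW×2, bHNW×2, bHnW×2, bhNW×2, bhnW×2
BbHhNNWw gametes: BHNW×2, BHNw×2, BhNW×2, BhNw×2, bHNW×2, bHNw×2, bhNW×2, bhNw×2
BbHhNnWW×BbHhNNWw grid (16·16=256): BBHHNNWW=4 BBHHNNWw=4 BBHHNnWW=4 BBHHNnWw=4 BBHhNNWW=8 BBHhNNWw=8 BBHhNnWW=8 BBHhNnWw=8 BBhhNNWW=4 BBhhNNWw=4 BBhhNnWW=4 BBhhNnWw=4 BbHHNNWW=8 BbHHNNWw=8 BbHHNnWW=8 BbHHNnWw=8 BbHhNNWW=16 BbHhNNWw=16 BbHhNnWW=16 BbHhNnWw=16 BbhhNNWW=8 BbhhNNWw=8 BbhhNnWW=8 BbhhNnWw=8 bbHHNNWW=4 bbHHNNWw=4 bbHHNnWW=4 bbHHNnWw=4 bbHhNNWW=8 bbHhNNWw=8 bbHhNnWW=8 bbHhNnWw=8 bbhhNNWW=4 bbhhNNWw=4 bbhhNnWW=4 bbhhNnWw=4
BbHhNnWw hits 16/256; gcd=16; 16÷16/256÷16 = 1/16

P(BbHhNnWw) = 1/16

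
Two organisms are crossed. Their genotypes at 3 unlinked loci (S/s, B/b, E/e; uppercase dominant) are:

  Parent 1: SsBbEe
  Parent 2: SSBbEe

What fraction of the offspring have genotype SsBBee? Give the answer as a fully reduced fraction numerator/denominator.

SsBbEe gametes: SBE×1, SBe×1, SbE×1, Sbe×1, sBE×1, sBe×1, sbE×1, sbe×1
SSBbEe gametes: SBE×2, SBe×2, SbE×2, Sbe×2
SsBbEe×SSBbEe grid (8·8=64): SSBBEE=2 SSBBEe=4 SSBBee=2 SSBbEE=4 SSBbEe=8 SSBbee=4 SSbbEE=2 SSbbEe=4 SSbbee=2 SsBBEE=2 SsBBEe=4 SsBBee=2 SsBbEE=4 SsBbEe=8 SsBbee=4 SsbbEE=2 SsbbEe=4 Ssbbee=2
SsBBee hits 2/64; gcd=2; 2÷2/64÷2 = 1/32

P(SsBBee) = 1/32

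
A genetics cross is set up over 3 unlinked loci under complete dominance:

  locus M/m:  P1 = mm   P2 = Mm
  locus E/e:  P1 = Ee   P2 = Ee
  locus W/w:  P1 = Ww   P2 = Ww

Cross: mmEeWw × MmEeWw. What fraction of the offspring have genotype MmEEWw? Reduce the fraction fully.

mmEeWw gametes: mEW×2, mEw×2, meW×2, mew×2
MmEeWw gametes: MEW×1, MEw×1, MeW×1, Mew×1, mEW×1, mEw×1, meW×1, mew×1
mmEeWw×MmEeWw grid (8·8=64): MmEEWW=2 MmEEWw=4 MmEEww=2 MmEeWW=4 MmEeWw=8 MmEeww=4 MmeeWW=2 MmeeWw=4 Mmeeww=2 mmEEWW=2 mmEEWw=4 mmEEww=2 mmEeWW=4 mmEeWw=8 mmEeww=4 mmeeWW=2 mmeeWw=4 mmeeww=2
MmEEWw hits 4/64; gcd=4; 4÷4/64÷4 = 1/16

P(MmEEWw) = 1/16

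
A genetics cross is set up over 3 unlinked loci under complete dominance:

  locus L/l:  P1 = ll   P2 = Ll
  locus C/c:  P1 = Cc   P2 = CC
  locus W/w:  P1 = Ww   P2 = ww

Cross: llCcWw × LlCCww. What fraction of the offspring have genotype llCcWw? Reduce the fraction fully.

llCcWw gametes: lCW×2, lCw×2, lcW×2, lcw×2
LlCCww gametes: LCw×4, lCw×4
llCcWw×LlCCww grid (8·8=64): LlCCWw=8 LlCCww=8 LlCcWw=8 LlCcww=8 llCCWw=8 llCCww=8 llCcWw=8 llCcww=8
llCcWw hits 8/64; gcd=8; 8÷8/64÷8 = 1/8

P(llCcWw) = 1/8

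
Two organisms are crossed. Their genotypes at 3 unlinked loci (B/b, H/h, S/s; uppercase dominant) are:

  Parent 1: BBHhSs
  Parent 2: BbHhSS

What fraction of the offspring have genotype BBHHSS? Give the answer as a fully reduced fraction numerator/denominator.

P(BBHHSS) = 1/16

BBHhSs gametes: BHS×2, BHs×2, BhS×2, Bhs×2
BbHhSS gametes: BHS×2, BhS×2, bHS×2, bhS×2
BBHhSs×BbHhSS grid (8·8=64): BBHHSS=4 BBHHSs=4 BBHhSS=8 BBHhSs=8 BBhhSS=4 BBhhSs=4 BbHHSS=4 BbHHSs=4 BbHhSS=8 BbHhSs=8 BbhhSS=4 BbhhSs=4
BBHHSS hits 4/64; gcd=4; 4÷4/64÷4 = 1/16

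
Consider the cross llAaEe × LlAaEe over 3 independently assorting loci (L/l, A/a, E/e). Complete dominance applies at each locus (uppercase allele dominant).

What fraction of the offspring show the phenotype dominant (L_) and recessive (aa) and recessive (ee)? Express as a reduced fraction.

P(L_ aa ee) = 1/32

llAaEe gametes: lAE×2, lAe×2, laE×2, lae×2
LlAaEe gametes: LAE×1, LAe×1, LaE×1, Lae×1, lAE×1, lAe×1, laE×1, lae×1
llAaEe×LlAaEe grid (8·8=64): LlAAEE=2 LlAAEe=4 LlAAee=2 LlAaEE=4 LlAaEe=8 LlAaee=4 LlaaEE=2 LlaaEe=4 Llaaee=2 llAAEE=2 llAAEe=4 llAAee=2 llAaEE=4 llAaEe=8 llAaee=4 llaaEE=2 llaaEe=4 llaaee=2
L_ aa ee hits 2/64; gcd=2; 2÷2/64÷2 = 1/32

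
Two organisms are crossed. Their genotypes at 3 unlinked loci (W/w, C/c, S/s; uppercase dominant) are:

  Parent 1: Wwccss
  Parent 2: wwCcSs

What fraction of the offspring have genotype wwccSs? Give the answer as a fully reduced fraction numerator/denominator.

Wwccss gametes: Wcs×4, wcs×4
wwCcSs gametes: wCS×2, wCs×2, wcS×2, wcs×2
Wwccss×wwCcSs grid (8·8=64): WwCcSs=8 WwCcss=8 WwccSs=8 Wwccss=8 wwCcSs=8 wwCcss=8 wwccSs=8 wwccss=8
wwccSs hits 8/64; gcd=8; 8÷8/64÷8 = 1/8

P(wwccSs) = 1/8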